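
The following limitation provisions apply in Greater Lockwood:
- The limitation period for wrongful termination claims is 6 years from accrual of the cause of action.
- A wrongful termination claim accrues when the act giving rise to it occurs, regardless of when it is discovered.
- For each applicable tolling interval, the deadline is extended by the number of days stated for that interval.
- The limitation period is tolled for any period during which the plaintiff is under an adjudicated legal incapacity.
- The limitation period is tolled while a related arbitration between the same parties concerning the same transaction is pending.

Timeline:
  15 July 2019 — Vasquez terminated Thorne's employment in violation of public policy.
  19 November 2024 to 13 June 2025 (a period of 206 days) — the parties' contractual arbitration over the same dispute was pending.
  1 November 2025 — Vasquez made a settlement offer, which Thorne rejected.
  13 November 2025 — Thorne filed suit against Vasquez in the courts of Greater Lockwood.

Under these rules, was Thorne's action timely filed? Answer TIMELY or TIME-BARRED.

The cause of action accrued on 15 July 2019, the date of the act.
Adding the 6 years base period to 15 July 2019 gives a deadline of 15 July 2025, before any tolling.
The pending related arbitration from 19 November 2024 to 13 June 2025 tolled the period for 206 days, extending the deadline to 6 February 2026.
None of the other events listed affects the running of the period under the stated rules.
Filing on 13 November 2025 beat the 6 February 2026 deadline — the action is timely.

TIMELY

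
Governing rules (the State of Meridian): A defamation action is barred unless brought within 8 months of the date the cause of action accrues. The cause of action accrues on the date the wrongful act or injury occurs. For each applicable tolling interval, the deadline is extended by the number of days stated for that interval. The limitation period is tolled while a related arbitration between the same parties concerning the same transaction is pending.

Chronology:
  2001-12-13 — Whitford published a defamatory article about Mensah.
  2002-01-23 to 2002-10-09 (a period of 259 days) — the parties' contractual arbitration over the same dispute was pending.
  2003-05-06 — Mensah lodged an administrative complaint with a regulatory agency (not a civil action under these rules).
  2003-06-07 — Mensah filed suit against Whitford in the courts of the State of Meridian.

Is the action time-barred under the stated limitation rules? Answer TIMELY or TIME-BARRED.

TIME-BARRED

The cause of action accrued on 2001-12-13, the date of the act.
8 months from 2001-12-13 is 2002-08-13.
The pending related arbitration from 2002-01-23 to 2002-10-09 tolled the period for 259 days, extending the deadline to 2003-04-29.
None of the other events listed affects the running of the period under the stated rules.
Mensah filed on 2003-06-07, after the 2003-04-29 deadline, so the action is time-barred.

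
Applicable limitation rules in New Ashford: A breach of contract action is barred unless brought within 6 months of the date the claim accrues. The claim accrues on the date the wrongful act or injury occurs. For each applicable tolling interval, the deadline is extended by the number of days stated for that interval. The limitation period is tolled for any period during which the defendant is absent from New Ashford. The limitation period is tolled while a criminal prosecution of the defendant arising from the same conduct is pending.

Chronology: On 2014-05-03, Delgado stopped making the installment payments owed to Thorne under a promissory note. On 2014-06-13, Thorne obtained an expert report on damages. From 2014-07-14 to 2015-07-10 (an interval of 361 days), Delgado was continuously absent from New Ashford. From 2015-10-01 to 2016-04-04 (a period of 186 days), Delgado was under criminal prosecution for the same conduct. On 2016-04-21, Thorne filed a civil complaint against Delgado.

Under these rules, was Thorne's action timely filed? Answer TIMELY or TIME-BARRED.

TIMELY

The claim accrued on 2014-05-03, the date of the act.
The untolled deadline — 6 months after 2014-05-03 — is 2014-11-03.
Because the defendant's absence from the jurisdiction ran from 2014-07-14 to 2015-07-10, the deadline is extended by 361 days to 2015-10-30.
The pending criminal prosecution from 2015-10-01 to 2016-04-04 tolled the period for 186 days, extending the deadline to 2016-05-03.
None of the other events listed affects the running of the period under the stated rules.
The 2016-04-21 filing precedes the 2016-05-03 deadline; the claim is timely.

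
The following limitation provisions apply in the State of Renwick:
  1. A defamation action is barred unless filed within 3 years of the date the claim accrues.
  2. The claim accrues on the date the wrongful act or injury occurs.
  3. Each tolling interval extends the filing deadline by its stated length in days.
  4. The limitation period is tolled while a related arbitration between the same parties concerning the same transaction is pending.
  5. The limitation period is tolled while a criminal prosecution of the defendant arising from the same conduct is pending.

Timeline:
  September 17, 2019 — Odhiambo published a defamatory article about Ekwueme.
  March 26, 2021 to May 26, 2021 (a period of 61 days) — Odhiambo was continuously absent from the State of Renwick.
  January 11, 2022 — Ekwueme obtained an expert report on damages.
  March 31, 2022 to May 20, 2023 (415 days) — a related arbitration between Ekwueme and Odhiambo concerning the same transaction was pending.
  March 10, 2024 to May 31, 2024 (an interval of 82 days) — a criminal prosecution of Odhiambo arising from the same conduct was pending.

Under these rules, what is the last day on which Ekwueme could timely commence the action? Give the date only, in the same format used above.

November 6, 2023

The limitation period began to run on September 17, 2019.
3 years from September 17, 2019 is September 17, 2022.
The period was tolled for 415 days by the pending related arbitration (March 31, 2022 to May 20, 2023), pushing the deadline to November 6, 2023.
By the time the pending criminal prosecution began on March 10, 2024, the limitation period had already expired on November 6, 2023; that interval cannot revive it.
No stated provision tolls the period for the defendant's absence, so the interval from March 26, 2021 to May 26, 2021 has no effect on the deadline.
The other events in the timeline have no effect on the limitation period under the stated rules.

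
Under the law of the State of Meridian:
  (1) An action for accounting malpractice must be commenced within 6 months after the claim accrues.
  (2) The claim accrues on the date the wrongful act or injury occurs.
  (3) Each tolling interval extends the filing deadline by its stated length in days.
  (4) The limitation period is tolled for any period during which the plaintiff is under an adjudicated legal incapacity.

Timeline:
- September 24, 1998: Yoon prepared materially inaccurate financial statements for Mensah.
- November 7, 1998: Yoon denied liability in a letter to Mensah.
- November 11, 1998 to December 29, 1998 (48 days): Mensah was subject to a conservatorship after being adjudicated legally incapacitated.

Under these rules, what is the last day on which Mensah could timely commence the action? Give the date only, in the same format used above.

May 11, 1999

The claim accrued on September 24, 1998, when the wrongful act occurred.
Adding the 6 months base period to September 24, 1998 gives a deadline of March 24, 1999, before any tolling.
Because the plaintiff's legal incapacity ran from November 11, 1998 to December 29, 1998, the deadline is extended by 48 days to May 11, 1999.
The other events in the timeline have no effect on the limitation period under the stated rules.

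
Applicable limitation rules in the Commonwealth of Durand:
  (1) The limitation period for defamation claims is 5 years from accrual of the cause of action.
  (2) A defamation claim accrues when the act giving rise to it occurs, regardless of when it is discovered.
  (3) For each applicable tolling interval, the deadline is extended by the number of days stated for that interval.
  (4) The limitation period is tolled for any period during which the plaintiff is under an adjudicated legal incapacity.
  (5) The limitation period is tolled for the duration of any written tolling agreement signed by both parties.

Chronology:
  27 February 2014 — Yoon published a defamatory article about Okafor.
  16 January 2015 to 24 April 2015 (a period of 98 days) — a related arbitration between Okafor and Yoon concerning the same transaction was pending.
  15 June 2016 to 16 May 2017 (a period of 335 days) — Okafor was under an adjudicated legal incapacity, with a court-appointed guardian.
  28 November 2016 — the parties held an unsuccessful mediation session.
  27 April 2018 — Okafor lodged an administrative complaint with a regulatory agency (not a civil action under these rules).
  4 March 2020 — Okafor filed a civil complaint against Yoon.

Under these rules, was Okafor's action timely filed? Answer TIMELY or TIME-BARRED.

The claim accrued on 27 February 2014, when the wrongful act occurred.
5 years from 27 February 2014 is 27 February 2019.
The period was tolled for 335 days by the plaintiff's legal incapacity (15 June 2016 to 16 May 2017), pushing the deadline to 28 January 2020.
The pending related arbitration from 16 January 2015 to 24 April 2015 does not toll the period, because no stated rule makes a pending arbitration a tolling event.
The other events in the timeline have no effect on the limitation period under the stated rules.
The 4 March 2020 filing falls after the 28 January 2020 deadline; the claim is time-barred.

TIME-BARRED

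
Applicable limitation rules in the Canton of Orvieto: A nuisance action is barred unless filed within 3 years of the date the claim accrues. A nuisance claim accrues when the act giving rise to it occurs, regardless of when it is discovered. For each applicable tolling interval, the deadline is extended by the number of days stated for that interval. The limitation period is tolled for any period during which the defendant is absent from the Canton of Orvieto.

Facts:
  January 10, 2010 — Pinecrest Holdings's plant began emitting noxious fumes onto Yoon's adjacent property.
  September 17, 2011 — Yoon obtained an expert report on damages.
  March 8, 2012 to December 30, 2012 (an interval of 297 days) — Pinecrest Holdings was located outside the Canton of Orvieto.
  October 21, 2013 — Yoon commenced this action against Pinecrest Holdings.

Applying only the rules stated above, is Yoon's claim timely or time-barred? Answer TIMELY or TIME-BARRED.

TIMELY

The claim accrued on January 10, 2010, when the wrongful act occurred.
3 years from January 10, 2010 is January 10, 2013.
The defendant's absence from the jurisdiction from March 8, 2012 to December 30, 2012 tolled the period for 297 days, extending the deadline to November 3, 2013.
Nothing else in the chronology tolls or restarts the period.
The October 21, 2013 filing precedes the November 3, 2013 deadline; the claim is timely.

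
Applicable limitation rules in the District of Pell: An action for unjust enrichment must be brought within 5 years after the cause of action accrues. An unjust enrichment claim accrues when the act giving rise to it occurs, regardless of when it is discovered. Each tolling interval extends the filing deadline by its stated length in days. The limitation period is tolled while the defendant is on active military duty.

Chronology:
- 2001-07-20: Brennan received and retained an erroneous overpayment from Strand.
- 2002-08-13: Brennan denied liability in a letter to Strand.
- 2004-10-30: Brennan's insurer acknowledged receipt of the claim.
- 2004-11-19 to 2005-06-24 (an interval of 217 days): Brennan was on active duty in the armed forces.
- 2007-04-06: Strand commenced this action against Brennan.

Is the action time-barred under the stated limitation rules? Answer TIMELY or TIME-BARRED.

The limitation period began to run on 2001-07-20.
5 years from 2001-07-20 is 2006-07-20.
Because the defendant's active military service ran from 2004-11-19 to 2005-06-24, the deadline is extended by 217 days to 2007-02-22.
None of the other events listed affects the running of the period under the stated rules.
The 2007-04-06 filing falls after the 2007-02-22 deadline; the claim is time-barred.

TIME-BARRED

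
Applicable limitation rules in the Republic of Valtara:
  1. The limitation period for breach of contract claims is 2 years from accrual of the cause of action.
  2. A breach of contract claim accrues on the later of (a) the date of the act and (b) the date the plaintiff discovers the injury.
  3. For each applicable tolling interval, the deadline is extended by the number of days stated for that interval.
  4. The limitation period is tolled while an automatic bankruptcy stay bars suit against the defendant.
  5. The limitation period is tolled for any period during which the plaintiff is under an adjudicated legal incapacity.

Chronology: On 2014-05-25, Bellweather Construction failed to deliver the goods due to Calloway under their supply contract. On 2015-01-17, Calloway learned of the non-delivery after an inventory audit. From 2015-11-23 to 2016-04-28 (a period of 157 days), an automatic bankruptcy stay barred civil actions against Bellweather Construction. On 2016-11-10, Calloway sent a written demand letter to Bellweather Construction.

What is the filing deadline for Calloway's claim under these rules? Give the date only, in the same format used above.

Taking the later of the act (2014-05-25) and discovery (2015-01-17), the claim accrued on 2015-01-17.
Adding the 2 years base period to 2015-01-17 gives a deadline of 2017-01-17, before any tolling.
The period was tolled for 157 days by the automatic bankruptcy stay (2015-11-23 to 2016-04-28), pushing the deadline to 2017-06-23.
None of the other events listed affects the running of the period under the stated rules.

2017-06-23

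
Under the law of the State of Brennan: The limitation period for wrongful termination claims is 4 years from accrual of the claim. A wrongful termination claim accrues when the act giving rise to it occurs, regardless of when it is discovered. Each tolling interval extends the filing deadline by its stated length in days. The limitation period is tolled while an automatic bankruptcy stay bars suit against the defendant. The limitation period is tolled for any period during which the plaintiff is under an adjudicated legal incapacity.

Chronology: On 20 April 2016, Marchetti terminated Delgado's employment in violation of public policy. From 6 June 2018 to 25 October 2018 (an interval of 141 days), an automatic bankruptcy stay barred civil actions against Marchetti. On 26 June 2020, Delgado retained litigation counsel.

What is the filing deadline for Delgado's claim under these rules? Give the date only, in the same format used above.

The claim accrued on 20 April 2016, the date of the act.
The untolled deadline — 4 years after 20 April 2016 — is 20 April 2020.
The automatic bankruptcy stay from 6 June 2018 to 25 October 2018 tolled the period for 141 days, extending the deadline to 8 September 2020.
Nothing else in the chronology tolls or restarts the period.

8 September 2020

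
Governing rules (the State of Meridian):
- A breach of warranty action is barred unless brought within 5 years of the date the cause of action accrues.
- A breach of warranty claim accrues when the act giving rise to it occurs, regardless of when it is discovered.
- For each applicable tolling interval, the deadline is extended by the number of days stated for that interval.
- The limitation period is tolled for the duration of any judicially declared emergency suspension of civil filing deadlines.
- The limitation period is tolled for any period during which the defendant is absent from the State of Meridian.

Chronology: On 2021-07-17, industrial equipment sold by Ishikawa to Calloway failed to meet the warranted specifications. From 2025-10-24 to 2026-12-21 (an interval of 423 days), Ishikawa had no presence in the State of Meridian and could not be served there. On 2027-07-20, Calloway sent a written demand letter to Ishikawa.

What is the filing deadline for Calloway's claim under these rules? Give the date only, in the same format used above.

The claim accrued on 2021-07-17, when the wrongful act occurred.
5 years from 2021-07-17 is 2026-07-17.
Because the defendant's absence from the jurisdiction ran from 2025-10-24 to 2026-12-21, the deadline is extended by 423 days to 2027-09-13.
Nothing else in the chronology tolls or restarts the period.

2027-09-13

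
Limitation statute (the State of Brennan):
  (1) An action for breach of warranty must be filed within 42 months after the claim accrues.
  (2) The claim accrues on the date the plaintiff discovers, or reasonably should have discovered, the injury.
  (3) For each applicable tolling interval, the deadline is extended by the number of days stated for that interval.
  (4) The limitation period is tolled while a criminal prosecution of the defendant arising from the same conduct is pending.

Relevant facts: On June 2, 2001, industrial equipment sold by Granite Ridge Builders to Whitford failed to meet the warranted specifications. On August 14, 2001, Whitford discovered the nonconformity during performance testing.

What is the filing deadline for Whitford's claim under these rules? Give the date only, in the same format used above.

Accrual is tied to discovery, so the period began on August 14, 2001 rather than on June 2, 2001 when the act occurred.
42 months from August 14, 2001 is February 14, 2005.

February 14, 2005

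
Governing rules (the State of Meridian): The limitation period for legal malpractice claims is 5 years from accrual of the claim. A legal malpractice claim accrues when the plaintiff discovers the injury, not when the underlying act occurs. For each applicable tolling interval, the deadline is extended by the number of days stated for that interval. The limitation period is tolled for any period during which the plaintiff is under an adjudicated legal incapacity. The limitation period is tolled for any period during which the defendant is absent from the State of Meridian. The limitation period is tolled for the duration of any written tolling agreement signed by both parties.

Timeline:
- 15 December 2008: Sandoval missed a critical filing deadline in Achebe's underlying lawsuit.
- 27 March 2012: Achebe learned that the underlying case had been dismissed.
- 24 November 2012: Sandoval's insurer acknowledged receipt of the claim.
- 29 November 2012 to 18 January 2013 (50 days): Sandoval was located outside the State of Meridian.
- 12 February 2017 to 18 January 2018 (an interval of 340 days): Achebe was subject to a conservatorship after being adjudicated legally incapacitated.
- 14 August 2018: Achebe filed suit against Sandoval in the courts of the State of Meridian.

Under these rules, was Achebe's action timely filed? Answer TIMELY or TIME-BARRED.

TIME-BARRED

Under the discovery rule, the claim accrued on 27 March 2012, when Achebe discovered the injury — not on the 15 December 2008 date of the underlying act.
5 years from 27 March 2012 is 27 March 2017.
The period was tolled for 50 days by the defendant's absence from the jurisdiction (29 November 2012 to 18 January 2013), pushing the deadline to 16 May 2017.
The period was tolled for 340 days by the plaintiff's legal incapacity (12 February 2017 to 18 January 2018), pushing the deadline to 21 April 2018.
The other events in the timeline have no effect on the limitation period under the stated rules.
Filing on 14 August 2018 missed the 21 April 2018 deadline — the action is time-barred.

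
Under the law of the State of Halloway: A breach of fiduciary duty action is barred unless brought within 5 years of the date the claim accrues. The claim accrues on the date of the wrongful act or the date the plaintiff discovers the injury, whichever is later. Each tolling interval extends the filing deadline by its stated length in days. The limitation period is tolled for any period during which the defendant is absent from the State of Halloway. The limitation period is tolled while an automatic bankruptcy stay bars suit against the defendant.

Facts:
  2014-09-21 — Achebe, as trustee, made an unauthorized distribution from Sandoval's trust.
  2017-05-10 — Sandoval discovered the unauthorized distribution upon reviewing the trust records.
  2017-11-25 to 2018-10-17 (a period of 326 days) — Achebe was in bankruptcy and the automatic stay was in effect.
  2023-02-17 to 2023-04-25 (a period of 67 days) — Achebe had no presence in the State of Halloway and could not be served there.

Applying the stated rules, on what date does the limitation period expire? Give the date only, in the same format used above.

2023-06-07

Taking the later of the act (2014-09-21) and discovery (2017-05-10), the claim accrued on 2017-05-10.
5 years from 2017-05-10 is 2022-05-10.
The period was tolled for 326 days by the automatic bankruptcy stay (2017-11-25 to 2018-10-17), pushing the deadline to 2023-04-01.
The period was tolled for 67 days by the defendant's absence from the jurisdiction (2023-02-17 to 2023-04-25), pushing the deadline to 2023-06-07.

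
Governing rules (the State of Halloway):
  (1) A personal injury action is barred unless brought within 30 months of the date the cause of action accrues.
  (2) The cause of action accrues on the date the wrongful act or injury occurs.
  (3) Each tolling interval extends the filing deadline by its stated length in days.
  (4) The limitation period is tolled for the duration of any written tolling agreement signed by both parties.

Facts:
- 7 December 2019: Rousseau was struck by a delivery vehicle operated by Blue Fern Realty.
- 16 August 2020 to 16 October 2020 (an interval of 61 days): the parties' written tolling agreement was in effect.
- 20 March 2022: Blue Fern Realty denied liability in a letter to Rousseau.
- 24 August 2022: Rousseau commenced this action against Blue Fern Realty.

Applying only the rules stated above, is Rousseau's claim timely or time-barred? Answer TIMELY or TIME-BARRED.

The limitation period began to run on 7 December 2019.
30 months from 7 December 2019 is 7 June 2022.
The period was tolled for 61 days by the written tolling agreement (16 August 2020 to 16 October 2020), pushing the deadline to 7 August 2022.
None of the other events listed affects the running of the period under the stated rules.
Filing on 24 August 2022 missed the 7 August 2022 deadline — the action is time-barred.

TIME-BARRED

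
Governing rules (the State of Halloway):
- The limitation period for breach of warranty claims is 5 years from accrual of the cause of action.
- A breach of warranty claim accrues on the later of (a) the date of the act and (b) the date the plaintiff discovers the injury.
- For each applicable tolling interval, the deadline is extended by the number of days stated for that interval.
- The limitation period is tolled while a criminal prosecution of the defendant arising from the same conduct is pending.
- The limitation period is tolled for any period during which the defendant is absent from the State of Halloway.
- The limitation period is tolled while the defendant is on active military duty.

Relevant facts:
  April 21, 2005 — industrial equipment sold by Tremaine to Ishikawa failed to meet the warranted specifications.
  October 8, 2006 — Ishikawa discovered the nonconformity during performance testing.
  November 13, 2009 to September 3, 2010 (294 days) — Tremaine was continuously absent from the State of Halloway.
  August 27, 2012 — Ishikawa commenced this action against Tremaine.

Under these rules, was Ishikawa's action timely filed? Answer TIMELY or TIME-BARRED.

The claim accrued on October 8, 2006 — the later of the April 21, 2005 act and the October 8, 2006 discovery.
5 years from October 8, 2006 is October 8, 2011.
The defendant's absence from the jurisdiction from November 13, 2009 to September 3, 2010 tolled the period for 294 days, extending the deadline to July 28, 2012.
Filing on August 27, 2012 missed the July 28, 2012 deadline — the action is time-barred.

TIME-BARRED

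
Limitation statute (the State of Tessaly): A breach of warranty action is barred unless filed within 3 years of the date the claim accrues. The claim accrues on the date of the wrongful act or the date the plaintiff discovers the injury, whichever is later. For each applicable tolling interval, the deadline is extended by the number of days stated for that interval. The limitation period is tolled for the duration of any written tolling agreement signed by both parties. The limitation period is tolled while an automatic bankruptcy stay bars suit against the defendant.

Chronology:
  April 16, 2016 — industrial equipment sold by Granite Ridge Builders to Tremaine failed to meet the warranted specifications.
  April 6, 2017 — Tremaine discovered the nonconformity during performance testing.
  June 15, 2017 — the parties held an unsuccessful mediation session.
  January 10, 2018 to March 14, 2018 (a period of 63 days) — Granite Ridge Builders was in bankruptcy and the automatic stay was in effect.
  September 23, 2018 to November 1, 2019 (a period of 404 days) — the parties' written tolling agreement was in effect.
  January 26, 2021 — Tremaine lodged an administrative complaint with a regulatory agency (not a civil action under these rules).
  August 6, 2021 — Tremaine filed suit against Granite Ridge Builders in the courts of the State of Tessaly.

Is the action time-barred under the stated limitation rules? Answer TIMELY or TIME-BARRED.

Taking the later of the act (April 16, 2016) and discovery (April 6, 2017), the claim accrued on April 6, 2017.
Adding the 3 years base period to April 6, 2017 gives a deadline of April 6, 2020, before any tolling.
Because the automatic bankruptcy stay ran from January 10, 2018 to March 14, 2018, the deadline is extended by 63 days to June 8, 2020.
Because the written tolling agreement ran from September 23, 2018 to November 1, 2019, the deadline is extended by 404 days to July 17, 2021.
Nothing else in the chronology tolls or restarts the period.
The August 6, 2021 filing falls after the July 17, 2021 deadline; the claim is time-barred.

TIME-BARRED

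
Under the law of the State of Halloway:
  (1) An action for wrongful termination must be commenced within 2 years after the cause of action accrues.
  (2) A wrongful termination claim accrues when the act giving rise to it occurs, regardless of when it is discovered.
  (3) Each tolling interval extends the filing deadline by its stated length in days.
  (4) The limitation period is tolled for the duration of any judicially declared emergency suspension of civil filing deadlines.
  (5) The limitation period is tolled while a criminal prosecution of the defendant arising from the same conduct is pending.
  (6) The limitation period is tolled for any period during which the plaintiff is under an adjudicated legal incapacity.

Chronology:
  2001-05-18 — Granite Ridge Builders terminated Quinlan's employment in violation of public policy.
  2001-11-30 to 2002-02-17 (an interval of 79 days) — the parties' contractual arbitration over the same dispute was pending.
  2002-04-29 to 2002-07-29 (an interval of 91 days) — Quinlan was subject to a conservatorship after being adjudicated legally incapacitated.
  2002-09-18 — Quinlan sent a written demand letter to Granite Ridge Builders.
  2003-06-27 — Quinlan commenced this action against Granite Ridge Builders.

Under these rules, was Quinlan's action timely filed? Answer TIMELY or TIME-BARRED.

The limitation period began to run on 2001-05-18.
Adding the 2 years base period to 2001-05-18 gives a deadline of 2003-05-18, before any tolling.
The plaintiff's legal incapacity from 2002-04-29 to 2002-07-29 tolled the period for 91 days, extending the deadline to 2003-08-17.
No stated provision tolls the period for a pending arbitration, so the interval from 2001-11-30 to 2002-02-17 has no effect on the deadline.
Nothing else in the chronology tolls or restarts the period.
Quinlan filed on 2003-06-27, before the 2003-08-17 deadline, so the action is timely.

TIMELY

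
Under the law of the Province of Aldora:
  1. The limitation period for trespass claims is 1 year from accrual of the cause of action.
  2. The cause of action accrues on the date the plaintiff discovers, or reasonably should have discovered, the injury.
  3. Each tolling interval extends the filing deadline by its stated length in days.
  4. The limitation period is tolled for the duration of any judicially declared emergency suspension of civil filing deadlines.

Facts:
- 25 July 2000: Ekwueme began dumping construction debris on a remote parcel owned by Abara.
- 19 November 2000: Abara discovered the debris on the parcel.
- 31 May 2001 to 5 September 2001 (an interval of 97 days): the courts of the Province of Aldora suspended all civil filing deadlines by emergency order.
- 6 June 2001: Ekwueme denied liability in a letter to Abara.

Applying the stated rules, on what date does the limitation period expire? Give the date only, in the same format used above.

24 February 2002

Accrual is tied to discovery, so the period began on 19 November 2000 rather than on 25 July 2000 when the act occurred.
Adding the 1 year base period to 19 November 2000 gives a deadline of 19 November 2001, before any tolling.
The emergency suspension of filing deadlines from 31 May 2001 to 5 September 2001 tolled the period for 97 days, extending the deadline to 24 February 2002.
None of the other events listed affects the running of the period under the stated rules.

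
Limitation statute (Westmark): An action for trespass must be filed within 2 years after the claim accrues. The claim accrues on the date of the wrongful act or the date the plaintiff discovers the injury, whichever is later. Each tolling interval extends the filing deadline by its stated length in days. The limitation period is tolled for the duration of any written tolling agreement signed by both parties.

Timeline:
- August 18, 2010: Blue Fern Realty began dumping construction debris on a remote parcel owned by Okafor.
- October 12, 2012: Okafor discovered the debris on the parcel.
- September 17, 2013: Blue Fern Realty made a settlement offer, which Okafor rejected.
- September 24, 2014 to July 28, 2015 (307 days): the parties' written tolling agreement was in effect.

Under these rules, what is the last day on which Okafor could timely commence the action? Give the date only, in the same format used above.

August 15, 2015

Because discovery on October 12, 2012 post-dates the August 18, 2010 act, accrual under the later-of rule falls on October 12, 2012.
2 years from October 12, 2012 is October 12, 2014.
The written tolling agreement from September 24, 2014 to July 28, 2015 tolled the period for 307 days, extending the deadline to August 15, 2015.
None of the other events listed affects the running of the period under the stated rules.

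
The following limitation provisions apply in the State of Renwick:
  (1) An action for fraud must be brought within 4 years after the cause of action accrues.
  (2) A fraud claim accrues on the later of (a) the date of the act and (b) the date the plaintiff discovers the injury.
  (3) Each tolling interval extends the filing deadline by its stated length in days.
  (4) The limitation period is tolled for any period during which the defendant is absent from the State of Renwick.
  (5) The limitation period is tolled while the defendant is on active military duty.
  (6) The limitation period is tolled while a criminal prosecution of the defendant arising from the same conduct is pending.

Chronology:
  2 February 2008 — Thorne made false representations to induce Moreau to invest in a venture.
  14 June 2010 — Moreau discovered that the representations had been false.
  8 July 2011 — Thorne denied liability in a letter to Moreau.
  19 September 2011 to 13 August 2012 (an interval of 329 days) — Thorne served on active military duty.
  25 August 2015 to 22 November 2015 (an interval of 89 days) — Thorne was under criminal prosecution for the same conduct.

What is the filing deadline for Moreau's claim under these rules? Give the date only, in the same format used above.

9 May 2015

The claim accrued on 14 June 2010 — the later of the 2 February 2008 act and the 14 June 2010 discovery.
The untolled deadline — 4 years after 14 June 2010 — is 14 June 2014.
The defendant's active military service from 19 September 2011 to 13 August 2012 tolled the period for 329 days, extending the deadline to 9 May 2015.
The pending criminal prosecution starting 25 August 2015 came too late — the period had run on 9 May 2015 — and so does not extend the deadline.
Nothing else in the chronology tolls or restarts the period.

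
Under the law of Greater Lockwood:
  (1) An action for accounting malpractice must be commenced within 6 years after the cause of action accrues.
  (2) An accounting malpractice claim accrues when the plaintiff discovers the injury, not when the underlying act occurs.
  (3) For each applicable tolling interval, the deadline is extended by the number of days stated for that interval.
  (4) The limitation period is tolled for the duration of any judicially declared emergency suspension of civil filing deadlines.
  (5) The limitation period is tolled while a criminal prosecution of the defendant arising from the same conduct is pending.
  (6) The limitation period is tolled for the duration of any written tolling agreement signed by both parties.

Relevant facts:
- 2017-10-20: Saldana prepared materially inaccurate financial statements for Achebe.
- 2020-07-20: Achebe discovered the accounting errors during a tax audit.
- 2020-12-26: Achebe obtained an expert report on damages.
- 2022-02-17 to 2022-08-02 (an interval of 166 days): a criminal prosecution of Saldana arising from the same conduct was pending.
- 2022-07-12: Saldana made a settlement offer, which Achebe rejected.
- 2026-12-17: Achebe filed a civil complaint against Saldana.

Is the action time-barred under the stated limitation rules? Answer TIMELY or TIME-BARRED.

Under the discovery rule, the claim accrued on 2020-07-20, when Achebe discovered the injury — not on the 2017-10-20 date of the underlying act.
Adding the 6 years base period to 2020-07-20 gives a deadline of 2026-07-20, before any tolling.
The period was tolled for 166 days by the pending criminal prosecution (2022-02-17 to 2022-08-02), pushing the deadline to 2027-01-02.
The other events in the timeline have no effect on the limitation period under the stated rules.
Achebe filed on 2026-12-17, before the 2027-01-02 deadline, so the action is timely.

TIMELY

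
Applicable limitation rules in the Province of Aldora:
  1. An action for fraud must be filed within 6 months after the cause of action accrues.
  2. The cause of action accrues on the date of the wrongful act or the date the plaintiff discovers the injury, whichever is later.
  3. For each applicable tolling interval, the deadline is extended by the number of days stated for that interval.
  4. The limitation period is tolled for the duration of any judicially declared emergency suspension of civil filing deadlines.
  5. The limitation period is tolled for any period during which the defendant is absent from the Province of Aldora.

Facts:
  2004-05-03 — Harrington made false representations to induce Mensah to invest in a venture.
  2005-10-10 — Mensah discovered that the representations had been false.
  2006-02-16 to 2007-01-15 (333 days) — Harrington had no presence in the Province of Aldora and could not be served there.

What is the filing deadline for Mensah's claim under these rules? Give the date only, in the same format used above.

2007-03-09

The claim accrued on 2005-10-10 — the later of the 2004-05-03 act and the 2005-10-10 discovery.
6 months from 2005-10-10 is 2006-04-10.
The defendant's absence from the jurisdiction from 2006-02-16 to 2007-01-15 tolled the period for 333 days, extending the deadline to 2007-03-09.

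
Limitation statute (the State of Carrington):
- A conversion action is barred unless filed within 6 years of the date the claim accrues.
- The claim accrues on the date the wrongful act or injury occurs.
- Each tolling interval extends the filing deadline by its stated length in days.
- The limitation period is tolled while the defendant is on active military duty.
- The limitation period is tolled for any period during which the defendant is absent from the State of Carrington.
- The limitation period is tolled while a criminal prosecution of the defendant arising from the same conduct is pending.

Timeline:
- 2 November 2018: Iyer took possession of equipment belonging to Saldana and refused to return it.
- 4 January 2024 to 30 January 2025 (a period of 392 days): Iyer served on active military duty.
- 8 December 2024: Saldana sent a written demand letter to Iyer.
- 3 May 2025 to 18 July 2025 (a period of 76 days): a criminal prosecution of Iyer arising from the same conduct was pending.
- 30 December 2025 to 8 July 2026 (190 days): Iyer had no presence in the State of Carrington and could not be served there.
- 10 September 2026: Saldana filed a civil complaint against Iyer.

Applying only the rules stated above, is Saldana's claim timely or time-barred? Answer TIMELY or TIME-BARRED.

The limitation period began to run on 2 November 2018.
Adding the 6 years base period to 2 November 2018 gives a deadline of 2 November 2024, before any tolling.
The period was tolled for 392 days by the defendant's active military service (4 January 2024 to 30 January 2025), pushing the deadline to 29 November 2025.
The period was tolled for 76 days by the pending criminal prosecution (3 May 2025 to 18 July 2025), pushing the deadline to 13 February 2026.
Because the defendant's absence from the jurisdiction ran from 30 December 2025 to 8 July 2026, the deadline is extended by 190 days to 22 August 2026.
None of the other events listed affects the running of the period under the stated rules.
The 10 September 2026 filing falls after the 22 August 2026 deadline; the claim is time-barred.

TIME-BARRED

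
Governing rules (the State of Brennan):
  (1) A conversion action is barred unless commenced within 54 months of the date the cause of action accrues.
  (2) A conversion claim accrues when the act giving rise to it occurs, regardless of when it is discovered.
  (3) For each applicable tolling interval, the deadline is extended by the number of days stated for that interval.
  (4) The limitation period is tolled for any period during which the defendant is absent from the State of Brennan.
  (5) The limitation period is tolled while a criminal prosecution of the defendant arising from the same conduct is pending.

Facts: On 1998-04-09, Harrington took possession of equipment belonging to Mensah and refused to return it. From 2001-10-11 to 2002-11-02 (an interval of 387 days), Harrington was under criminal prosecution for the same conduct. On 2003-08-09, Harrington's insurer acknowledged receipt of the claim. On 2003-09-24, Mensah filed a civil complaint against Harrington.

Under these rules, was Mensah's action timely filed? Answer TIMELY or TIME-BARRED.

TIMELY

The claim accrued on 1998-04-09, when the wrongful act occurred.
The untolled deadline — 54 months after 1998-04-09 — is 2002-10-09.
Because the pending criminal prosecution ran from 2001-10-11 to 2002-11-02, the deadline is extended by 387 days to 2003-10-31.
The other events in the timeline have no effect on the limitation period under the stated rules.
Mensah filed on 2003-09-24, before the 2003-10-31 deadline, so the action is timely.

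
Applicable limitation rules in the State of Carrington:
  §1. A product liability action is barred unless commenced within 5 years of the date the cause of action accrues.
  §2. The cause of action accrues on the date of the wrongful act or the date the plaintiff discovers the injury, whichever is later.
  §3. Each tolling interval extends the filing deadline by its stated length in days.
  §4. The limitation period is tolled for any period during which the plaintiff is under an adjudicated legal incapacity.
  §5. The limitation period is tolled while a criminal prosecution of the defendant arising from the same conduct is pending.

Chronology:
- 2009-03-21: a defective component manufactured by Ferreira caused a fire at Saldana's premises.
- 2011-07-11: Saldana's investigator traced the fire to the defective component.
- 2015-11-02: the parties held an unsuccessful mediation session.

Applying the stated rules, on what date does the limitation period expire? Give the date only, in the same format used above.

2016-07-11

Taking the later of the act (2009-03-21) and discovery (2011-07-11), the claim accrued on 2011-07-11.
The untolled deadline — 5 years after 2011-07-11 — is 2016-07-11.
The other events in the timeline have no effect on the limitation period under the stated rules.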